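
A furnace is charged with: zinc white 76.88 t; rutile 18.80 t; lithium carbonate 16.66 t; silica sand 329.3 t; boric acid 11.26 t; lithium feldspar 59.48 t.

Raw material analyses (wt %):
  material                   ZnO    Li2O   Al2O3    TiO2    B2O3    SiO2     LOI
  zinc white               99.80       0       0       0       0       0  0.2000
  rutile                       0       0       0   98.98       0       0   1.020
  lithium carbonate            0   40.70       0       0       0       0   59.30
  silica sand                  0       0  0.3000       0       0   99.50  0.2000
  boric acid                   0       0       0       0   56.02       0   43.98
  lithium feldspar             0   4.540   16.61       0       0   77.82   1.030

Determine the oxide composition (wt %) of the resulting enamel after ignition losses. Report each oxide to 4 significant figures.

Intermediates are shown rounded to four significant digits in the printout. All internal work runs at full precision at every stage. Every reported number carries a single rounding — derived quantities are rebuilt from the weighed amounts per 495.9 t of glass in full float precision (yield, glass mass, totals, ignition loss, the six compositions), as written in either problem or answer.
What the batch supplies per oxide:
  ZnO: 76.88·0.9980 = 76.73 t
  Li2O: 16.66·0.4070 + 59.48·0.04540 = 9.481 t
  Al2O3: 329.3·0.003000 + 59.48·0.1661 = 10.87 t
  TiO2: 18.80·0.9898 = 18.61 t
  B2O3: 11.26·0.5602 = 6.308 t
  SiO2: 329.3·0.9950 + 59.48·0.7782 = 373.9 t
LOI: 76.88·0.002000 + 18.80·0.01020 + 16.66·0.5930 + 329.3·0.002000 + 11.26·0.4398 + 59.48·0.01030 = 16.45 t
Glass mass = batch − LOI = 512.4 − 16.45 = 495.9 t (the oxide masses sum to this)
each wt % is 100 × oxide ÷ glass

Glass mass = 495.9 t (batch 512.4 − LOI 16.45).
Composition: ZnO 15.47%, Li2O 1.912%, Al2O3 2.191%, TiO2 3.752%, B2O3 1.272%, SiO2 75.40%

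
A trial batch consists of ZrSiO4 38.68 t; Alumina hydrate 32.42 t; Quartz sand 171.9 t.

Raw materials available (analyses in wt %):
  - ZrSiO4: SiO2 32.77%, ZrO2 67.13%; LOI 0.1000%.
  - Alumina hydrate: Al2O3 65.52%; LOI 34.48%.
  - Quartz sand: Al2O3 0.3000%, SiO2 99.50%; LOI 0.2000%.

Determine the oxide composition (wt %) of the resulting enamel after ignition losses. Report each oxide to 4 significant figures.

The working math runs at exact precision at all times — in-progress results are printed rounded to four significant digits when written out — each reported value includes exactly one rounding. The derived quantities (yield, glass mass, totals, the three compositions, LOI) are computed in full precision from the weighed amounts for 231.4 t of glass exactly as printed in either problem or answer.
Mass of each oxide from the mix:
  Al2O3: 32.42·0.6552 + 171.9·0.003000 = 21.76 t
  SiO2: 38.68·0.3277 + 171.9·0.9950 = 183.7 t
  ZrO2: 38.68·0.6713 = 25.97 t
LOI: 38.68·0.001000 + 32.42·0.3448 + 171.9·0.002000 = 11.56 t
Glass = total batch minus LOI = 243.0 − 11.56 = 231.4 t (matching Σ of the oxides)
percent by weight: oxide/glass ×100

Glass mass = 231.4 t (batch 243.0 − LOI 11.56).
Composition: Al2O3 9.401%, SiO2 79.38%, ZrO2 11.22%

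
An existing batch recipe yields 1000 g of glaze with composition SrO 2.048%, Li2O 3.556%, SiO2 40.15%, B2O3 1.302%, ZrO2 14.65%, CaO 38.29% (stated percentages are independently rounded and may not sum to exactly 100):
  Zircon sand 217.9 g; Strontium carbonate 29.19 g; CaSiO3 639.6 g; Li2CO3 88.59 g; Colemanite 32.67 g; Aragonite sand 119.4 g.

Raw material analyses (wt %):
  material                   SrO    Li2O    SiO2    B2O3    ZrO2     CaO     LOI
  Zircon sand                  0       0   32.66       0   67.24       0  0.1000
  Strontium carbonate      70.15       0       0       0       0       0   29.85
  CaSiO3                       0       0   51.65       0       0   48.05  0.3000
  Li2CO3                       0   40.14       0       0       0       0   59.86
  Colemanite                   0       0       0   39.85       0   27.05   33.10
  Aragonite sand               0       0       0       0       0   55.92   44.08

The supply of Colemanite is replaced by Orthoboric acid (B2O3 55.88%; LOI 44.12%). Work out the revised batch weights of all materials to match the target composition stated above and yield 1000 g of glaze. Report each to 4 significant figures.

Revised batch per 1000 g glaze:
  Zircon sand: 217.9 g
  Strontium carbonate: 29.19 g
  CaSiO3: 639.6 g
  Li2CO3: 88.59 g
  Orthoboric acid: 23.30 g
  Aragonite sand: 135.2 g
Total batch = 1134 g; LOI loss = 133.8 g

The intermediate values are shown rounded off to 4 significant figures alongside each step; all arithmetic keeps full precision from start to finish — exactly one rounding lands on every reported number. Derived quantities are re-derived from the batch weights at 1000 g of glass at full precision (LOI, net glass mass, totals, six oxide percentages, yield) as they appear in either problem or answer.
Oxide mass targets, per 1000 g glaze:
  SrO: 2.048% × 1000 = 20.48 g
  Li2O: 3.556% × 1000 = 35.56 g
  SiO2: 40.15% × 1000 = 401.5 g
  B2O3: 1.302% × 1000 = 13.02 g
  ZrO2: 14.65% × 1000 = 146.5 g
  CaO: 38.29% × 1000 = 382.9 g
Checking each oxide sum applying the batch weights above, per the basis as stated (oxide sums agree with the targets within answer rounding):
  SrO: 29.19·0.7015 = 20.48 g (target 20.48 g)
  Li2O: 88.59·0.4014 = 35.56 g (target 35.56 g)
  SiO2: 217.9·0.3266 + 639.6·0.5165 = 401.5 g (target 401.5 g)
  B2O3: 23.30·0.5588 = 13.02 g (target 13.02 g)
  ZrO2: 217.9·0.6724 = 146.5 g (target 146.5 g)
  CaO: 639.6·0.4805 + 135.2·0.5592 = 382.9 g (target 382.9 g)
Consistency of the glass mass: total charge less LOI = 1000 g (oxide target masses add up to 1000 g; with the basis standing at 1000 g — a pure rounding effect).
Batch total: Σ batch = 1134 g; LOI loss = Σ batch·LOI = 133.8 g; glass ÷ batch gives a yield of 88.20%.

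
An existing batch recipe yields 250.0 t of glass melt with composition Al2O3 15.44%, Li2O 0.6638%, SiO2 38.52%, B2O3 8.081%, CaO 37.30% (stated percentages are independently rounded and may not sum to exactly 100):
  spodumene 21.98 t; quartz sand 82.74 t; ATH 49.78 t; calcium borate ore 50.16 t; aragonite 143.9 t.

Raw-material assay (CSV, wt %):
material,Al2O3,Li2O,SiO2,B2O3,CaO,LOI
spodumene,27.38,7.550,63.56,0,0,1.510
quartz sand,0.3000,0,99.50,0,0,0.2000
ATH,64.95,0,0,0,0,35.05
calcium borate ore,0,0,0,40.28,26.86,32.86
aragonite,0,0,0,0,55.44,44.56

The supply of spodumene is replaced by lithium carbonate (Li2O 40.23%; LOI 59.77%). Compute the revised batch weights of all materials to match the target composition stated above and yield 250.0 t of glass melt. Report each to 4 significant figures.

Revised batch per 250.0 t glass melt:
  lithium carbonate: 4.125 t
  quartz sand: 96.78 t
  ATH: 58.98 t
  calcium borate ore: 50.16 t
  aragonite: 143.9 t
Total batch = 353.9 t; LOI loss = 103.9 t

Mid-chain values are displayed (rounded to four significant figures) across the worked steps — all arithmetic keeps full float precision through the solve; every reported figure sees exactly one rounding; all derived quantities (the five compositions, LOI, net glass mass, the totals, yield) are recomputed from the weighed amounts for 250.0 t of glass at full float precision as written in either problem or answer.
Per-oxide target masses for 250.0 t glass melt:
  Al2O3: 15.44% × 250.0 = 38.60 t
  Li2O: 0.6638% × 250.0 = 1.660 t
  SiO2: 38.52% × 250.0 = 96.30 t
  B2O3: 8.081% × 250.0 = 20.20 t
  CaO: 37.30% × 250.0 = 93.25 t
A balance pass over the oxides, with the batch weights as given, at the basis given (delivered sums recover each target modulo rounding of the values):
  Al2O3: 96.78·0.003000 + 58.98·0.6495 = 38.60 t (target 38.60 t)
  Li2O: 4.125·0.4023 = 1.659 t (target 1.660 t)
  SiO2: 96.78·0.9950 = 96.30 t (target 96.30 t)
  B2O3: 50.16·0.4028 = 20.20 t (target 20.20 t)
  CaO: 50.16·0.2686 + 143.9·0.5544 = 93.25 t (target 93.25 t)
The glass-mass cross-check: net batch after ignition = 250.0 t (summing oxide targets gives 250.0 t; against the stated basis, 250.0 t — rounding explains the deltas).
Whole-batch sum: Σ batch = 353.9 t; ignition loss, Σ(batch × LOI) = 103.9 t; as yield: glass ÷ batch → 70.63%.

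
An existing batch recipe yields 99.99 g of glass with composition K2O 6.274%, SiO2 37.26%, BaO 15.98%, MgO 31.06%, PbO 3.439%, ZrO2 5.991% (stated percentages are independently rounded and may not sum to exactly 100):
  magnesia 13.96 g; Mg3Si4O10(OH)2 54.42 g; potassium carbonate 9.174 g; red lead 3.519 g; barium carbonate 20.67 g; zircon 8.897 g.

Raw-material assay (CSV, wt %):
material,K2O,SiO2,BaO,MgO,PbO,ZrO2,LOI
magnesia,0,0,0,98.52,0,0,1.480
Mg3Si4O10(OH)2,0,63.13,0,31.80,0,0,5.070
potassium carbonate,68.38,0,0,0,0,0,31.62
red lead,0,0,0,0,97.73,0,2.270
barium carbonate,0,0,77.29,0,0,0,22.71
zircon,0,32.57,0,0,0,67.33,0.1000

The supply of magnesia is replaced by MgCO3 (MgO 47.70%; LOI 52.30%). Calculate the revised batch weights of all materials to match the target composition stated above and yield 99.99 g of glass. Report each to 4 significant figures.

Every computation maintains exact precision at every stage — working values are shown rounded to 4 significant figures within the worked lines; every reported figure is rounded exactly once; derived quantities are re-derived from the batch weights for 99.99 g of glass in exact precision (totals, glass mass, six oxide percentages, ignition loss, yield) precisely as stated by problem or answer.
Target oxide masses per 99.99 g glass:
  K2O: 6.274% × 99.99 = 6.273 g
  SiO2: 37.26% × 99.99 = 37.26 g
  BaO: 15.98% × 99.99 = 15.98 g
  MgO: 31.06% × 99.99 = 31.06 g
  PbO: 3.439% × 99.99 = 3.439 g
  ZrO2: 5.991% × 99.99 = 5.990 g
Per-oxide balance check from the weights as reported, on the stated basis (each sum matches its target mass up to rounding of the answer):
  K2O: 9.174·0.6838 = 6.273 g (target 6.273 g)
  SiO2: 54.42·0.6313 + 8.897·0.3257 = 37.25 g (target 37.26 g)
  BaO: 20.67·0.7729 = 15.98 g (target 15.98 g)
  MgO: 28.83·0.4770 + 54.42·0.3180 = 31.06 g (target 31.06 g)
  PbO: 3.519·0.9773 = 3.439 g (target 3.439 g)
  ZrO2: 8.897·0.6733 = 5.990 g (target 5.990 g)
Auditing the glass mass value: whole batch net of LOI = 99.99 g (the targets, summed, come to 99.99 g; the stated basis being 99.99 g — deltas are rounding alone).
Batch total: Σ batch = 125.5 g; loss to ignition Σ batch·LOI = 25.52 g; glass ÷ batch gives a yield of 79.67%.

Revised batch per 99.99 g glass:
  MgCO3: 28.83 g
  Mg3Si4O10(OH)2: 54.42 g
  potassium carbonate: 9.174 g
  red lead: 3.519 g
  barium carbonate: 20.67 g
  zircon: 8.897 g
Total batch = 125.5 g; LOI loss = 25.52 g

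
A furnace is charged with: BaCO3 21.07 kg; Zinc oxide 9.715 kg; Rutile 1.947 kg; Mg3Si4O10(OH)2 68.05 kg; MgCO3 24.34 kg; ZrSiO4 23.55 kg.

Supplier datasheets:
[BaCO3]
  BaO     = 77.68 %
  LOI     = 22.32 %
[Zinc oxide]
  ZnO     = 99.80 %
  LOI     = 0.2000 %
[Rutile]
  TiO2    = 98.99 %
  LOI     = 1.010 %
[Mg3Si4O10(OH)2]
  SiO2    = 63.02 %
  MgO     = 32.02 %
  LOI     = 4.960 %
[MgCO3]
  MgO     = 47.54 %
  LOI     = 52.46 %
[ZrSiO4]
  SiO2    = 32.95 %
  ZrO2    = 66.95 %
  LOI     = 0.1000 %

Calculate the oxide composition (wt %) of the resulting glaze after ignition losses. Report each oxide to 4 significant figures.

Glass mass = 127.8 kg (batch 148.7 − LOI 20.91).
Composition: BaO 12.81%, SiO2 39.64%, ZnO 7.589%, TiO2 1.509%, ZrO2 12.34%, MgO 26.11%

Values along the way are printed, rounded to 4 significant figures, within the worked lines — all internal work maintains exact precision in all steps. Every reported number includes exactly one rounding — the derived quantities, including LOI, totals, six oxide percentages, glass mass, the yield, are computed from the weighed amounts per 127.8 kg of glass in exact precision as they appear in problem or answer.
Oxide-by-oxide delivered mass:
  BaO: 21.07·0.7768 = 16.37 kg
  SiO2: 68.05·0.6302 + 23.55·0.3295 = 50.64 kg
  ZnO: 9.715·0.9980 = 9.696 kg
  TiO2: 1.947·0.9899 = 1.927 kg
  ZrO2: 23.55·0.6695 = 15.77 kg
  MgO: 68.05·0.3202 + 24.34·0.4754 = 33.36 kg
LOI: 21.07·0.2232 + 9.715·0.002000 + 1.947·0.01010 + 68.05·0.04960 + 24.34·0.5246 + 23.55·0.001000 = 20.91 kg
Glass = total batch minus LOI = 148.7 − 20.91 = 127.8 kg (the oxide masses sum to this)
each oxide over glass, ×100, is wt %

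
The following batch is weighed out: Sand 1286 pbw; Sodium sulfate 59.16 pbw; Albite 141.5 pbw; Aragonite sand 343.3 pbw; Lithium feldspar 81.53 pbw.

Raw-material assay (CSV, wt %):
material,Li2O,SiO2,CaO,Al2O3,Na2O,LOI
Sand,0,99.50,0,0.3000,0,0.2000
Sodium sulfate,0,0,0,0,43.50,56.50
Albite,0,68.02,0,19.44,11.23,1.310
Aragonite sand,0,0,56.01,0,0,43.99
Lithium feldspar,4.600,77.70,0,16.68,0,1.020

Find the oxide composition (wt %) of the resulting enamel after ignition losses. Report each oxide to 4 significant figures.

All arithmetic maintains full precision through every step. Working values are displayed, with 4-significant-figure rounding, when written out; each reported figure receives exactly one rounding. Derived quantities, which include five oxide percentages, totals, glass mass, ignition loss, yield, are rebuilt at full precision, as written in the question or the answer, from the weighed amounts for 1722 pbw of glass.
Delivered oxide masses:
  Li2O: 81.53·0.04600 = 3.750 pbw
  SiO2: 1286·0.9950 + 141.5·0.6802 + 81.53·0.7770 = 1439 pbw
  CaO: 343.3·0.5601 = 192.3 pbw
  Al2O3: 1286·0.003000 + 141.5·0.1944 + 81.53·0.1668 = 44.96 pbw
  Na2O: 59.16·0.4350 + 141.5·0.1123 = 41.63 pbw
LOI: 1286·0.002000 + 59.16·0.5650 + 141.5·0.01310 + 343.3·0.4399 + 81.53·0.01020 = 189.7 pbw
batch − LOI leaves glass = 1911 − 189.7 = 1722 pbw (= the summed oxide contributions)
each oxide over glass, ×100, is wt %

Glass mass = 1722 pbw (batch 1911 − LOI 189.7).
Composition: Li2O 0.2178%, SiO2 83.59%, CaO 11.17%, Al2O3 2.612%, Na2O 2.418%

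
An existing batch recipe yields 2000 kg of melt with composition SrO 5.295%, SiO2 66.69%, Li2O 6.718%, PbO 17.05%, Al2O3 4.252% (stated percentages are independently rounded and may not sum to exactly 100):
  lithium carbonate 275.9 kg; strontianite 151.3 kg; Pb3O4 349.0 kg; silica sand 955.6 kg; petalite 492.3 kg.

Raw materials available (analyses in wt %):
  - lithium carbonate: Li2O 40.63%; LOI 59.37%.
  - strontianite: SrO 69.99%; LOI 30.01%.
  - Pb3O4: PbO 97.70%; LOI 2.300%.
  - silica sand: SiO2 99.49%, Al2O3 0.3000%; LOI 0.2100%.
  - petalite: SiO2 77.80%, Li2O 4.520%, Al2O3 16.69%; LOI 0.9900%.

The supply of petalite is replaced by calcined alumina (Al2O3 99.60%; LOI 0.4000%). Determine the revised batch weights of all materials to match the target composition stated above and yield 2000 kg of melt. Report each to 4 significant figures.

Rounding to 4 significant digits applies to each in-between result as printed. The working math maintains full precision at each step — each reported value takes just one rounding — derived quantities are carried from the batch weights per 2000 kg of glass in full precision (ignition loss, glass mass, the yield, five oxide percentages, totals), exactly as printed in question or answer.
Oxide-by-oxide targets in 2000 kg melt:
  SrO: 5.295% × 2000 = 105.9 kg
  SiO2: 66.69% × 2000 = 1334 kg
  Li2O: 6.718% × 2000 = 134.4 kg
  PbO: 17.05% × 2000 = 341.0 kg
  Al2O3: 4.252% × 2000 = 85.04 kg
Per-oxide balance check using the reported weights, per the basis as stated (target by target, the sums agree given rounding of the digits):
  SrO: 151.3·0.6999 = 105.9 kg (target 105.9 kg)
  SiO2: 1341·0.9949 = 1334 kg (target 1334 kg)
  Li2O: 330.7·0.4063 = 134.4 kg (target 134.4 kg)
  PbO: 349.0·0.9770 = 341.0 kg (target 341.0 kg)
  Al2O3: 1341·0.003000 + 81.34·0.9960 = 85.04 kg (target 85.04 kg)
Glass-mass bookkeeping: total batch − LOI = 2000 kg (targets for the oxides total 2000 kg; stated basis 2000 kg — gaps are rounding artifacts).
Batch total: Σ batch = 2253 kg; LOI loss = Σ batch·LOI = 252.9 kg; glass ÷ batch gives a yield of 88.78%.

Revised batch per 2000 kg melt:
  lithium carbonate: 330.7 kg
  strontianite: 151.3 kg
  Pb3O4: 349.0 kg
  silica sand: 1341 kg
  calcined alumina: 81.34 kg
Total batch = 2253 kg; LOI loss = 252.9 kg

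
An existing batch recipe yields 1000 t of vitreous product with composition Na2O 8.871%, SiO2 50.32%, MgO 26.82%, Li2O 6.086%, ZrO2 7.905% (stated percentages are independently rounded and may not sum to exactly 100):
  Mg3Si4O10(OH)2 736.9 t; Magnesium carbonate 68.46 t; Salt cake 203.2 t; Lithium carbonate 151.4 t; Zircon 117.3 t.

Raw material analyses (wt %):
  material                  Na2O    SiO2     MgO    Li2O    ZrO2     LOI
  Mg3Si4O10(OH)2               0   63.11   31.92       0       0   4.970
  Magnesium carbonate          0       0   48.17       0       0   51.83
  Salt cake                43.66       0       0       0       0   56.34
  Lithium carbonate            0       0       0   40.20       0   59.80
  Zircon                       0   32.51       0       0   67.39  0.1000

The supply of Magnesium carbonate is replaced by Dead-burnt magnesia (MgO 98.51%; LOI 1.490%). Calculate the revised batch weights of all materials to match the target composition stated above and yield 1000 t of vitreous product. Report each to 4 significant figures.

Each numeric step holds full precision from first step to last. In-progress results are shown (rounded to 4 significant figures) alongside each step; a single rounding finalizes every reported number — derived quantities, which include the yield, ignition loss, five oxide percentages, totals, glass mass, are re-derived at full float precision, as given in the question or the answer, using the weight values on 1000 t of glass.
Target masses of each oxide per 1000 t vitreous product:
  Na2O: 8.871% × 1000 = 88.71 t
  SiO2: 50.32% × 1000 = 503.2 t
  MgO: 26.82% × 1000 = 268.2 t
  Li2O: 6.086% × 1000 = 60.86 t
  ZrO2: 7.905% × 1000 = 79.05 t
Sums-versus-targets review applying the batch weights above, at the basis given (sums match the target masses modulo rounding of the values):
  Na2O: 203.2·0.4366 = 88.72 t (target 88.71 t)
  SiO2: 736.9·0.6311 + 117.3·0.3251 = 503.2 t (target 503.2 t)
  MgO: 736.9·0.3192 + 33.48·0.9851 = 268.2 t (target 268.2 t)
  Li2O: 151.4·0.4020 = 60.86 t (target 60.86 t)
  ZrO2: 117.3·0.6739 = 79.05 t (target 79.05 t)
Mass balance on the glass: batch total minus LOI = 1000 t (the targets, summed, come to 1000 t; with the basis standing at 1000 t — differing by rounding only).
Total batch = Σ batch = 1242 t; loss to ignition Σ batch·LOI = 242.3 t; the yield ratio, glass ÷ batch: 80.50%.

Revised batch per 1000 t vitreous product:
  Mg3Si4O10(OH)2: 736.9 t
  Dead-burnt magnesia: 33.48 t
  Salt cake: 203.2 t
  Lithium carbonate: 151.4 t
  Zircon: 117.3 t
Total batch = 1242 t; LOI loss = 242.3 t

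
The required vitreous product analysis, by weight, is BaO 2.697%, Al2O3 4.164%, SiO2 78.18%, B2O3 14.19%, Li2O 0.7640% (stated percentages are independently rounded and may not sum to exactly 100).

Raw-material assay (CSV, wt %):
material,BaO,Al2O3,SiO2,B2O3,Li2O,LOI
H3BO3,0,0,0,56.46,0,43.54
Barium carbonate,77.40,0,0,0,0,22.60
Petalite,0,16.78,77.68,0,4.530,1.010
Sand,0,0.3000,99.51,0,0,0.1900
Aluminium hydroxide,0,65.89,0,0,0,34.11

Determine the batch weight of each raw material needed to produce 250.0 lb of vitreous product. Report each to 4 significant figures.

Batch per 250.0 lb vitreous product:
  H3BO3: 62.83 lb
  Barium carbonate: 8.711 lb
  Petalite: 42.16 lb
  Sand: 163.5 lb
  Aluminium hydroxide: 4.317 lb
Total batch = 281.5 lb; LOI loss = 31.53 lb; yield = 88.80%

Values along the way are shown with 4-significant-digit rounding across the worked steps; every computation carries full precision in all steps; exactly one rounding lands on each reported result. Derived quantities are rebuilt from the batch weights at 250.0 lb of glass in exact precision (five oxide percentages, totals, yield, LOI, glass mass) exactly as printed in question or answer.
Oxide-by-oxide targets in 250.0 lb vitreous product:
  BaO: 2.697% × 250.0 = 6.742 lb
  Al2O3: 4.164% × 250.0 = 10.41 lb
  SiO2: 78.18% × 250.0 = 195.4 lb
  B2O3: 14.19% × 250.0 = 35.48 lb
  Li2O: 0.7640% × 250.0 = 1.910 lb
Oxide-by-oxide audit using the reported weights, for the quoted basis mass (every target is met by its sum modulo rounding of the values):
  BaO: 8.711·0.7740 = 6.742 lb (target 6.742 lb)
  Al2O3: 42.16·0.1678 + 163.5·0.003000 + 4.317·0.6589 = 10.41 lb (target 10.41 lb)
  SiO2: 42.16·0.7768 + 163.5·0.9951 = 195.4 lb (target 195.4 lb)
  B2O3: 62.83·0.5646 = 35.47 lb (target 35.48 lb)
  Li2O: 42.16·0.04530 = 1.910 lb (target 1.910 lb)
Glass mass check: net batch after ignition = 250.0 lb (the targets, summed, come to 250.0 lb; versus the stated basis of 250.0 lb — any gap is answer rounding).
Batch total: Σ batch = 281.5 lb; LOI loss = Σ batch·LOI = 31.53 lb; as yield: glass ÷ batch → 88.80%.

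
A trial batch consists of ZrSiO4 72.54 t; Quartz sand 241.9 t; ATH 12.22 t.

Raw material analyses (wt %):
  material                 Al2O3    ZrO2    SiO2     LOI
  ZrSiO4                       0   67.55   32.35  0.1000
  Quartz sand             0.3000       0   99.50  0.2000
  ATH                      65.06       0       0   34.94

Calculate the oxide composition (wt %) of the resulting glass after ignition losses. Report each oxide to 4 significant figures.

All internal work holds full float precision at all times; values along the way are displayed, with 4-significant-digit rounding, within the worked lines; each reported value sees exactly one rounding — derived quantities, including ignition loss, yield, totals, glass mass, the three compositions, are carried from the weighed amounts for 321.8 t of glass at exact precision, exactly as printed in the problem or answer text.
What the batch supplies per oxide:
  Al2O3: 241.9·0.003000 + 12.22·0.6506 = 8.676 t
  ZrO2: 72.54·0.6755 = 49.00 t
  SiO2: 72.54·0.3235 + 241.9·0.9950 = 264.2 t
LOI: 72.54·0.001000 + 241.9·0.002000 + 12.22·0.3494 = 4.826 t
Resulting glass, batch − LOI: 326.7 − 4.826 = 321.8 t (matching Σ of the oxides)
percent share: oxide ÷ glass, ×100

Glass mass = 321.8 t (batch 326.7 − LOI 4.826).
Composition: Al2O3 2.696%, ZrO2 15.23%, SiO2 82.08%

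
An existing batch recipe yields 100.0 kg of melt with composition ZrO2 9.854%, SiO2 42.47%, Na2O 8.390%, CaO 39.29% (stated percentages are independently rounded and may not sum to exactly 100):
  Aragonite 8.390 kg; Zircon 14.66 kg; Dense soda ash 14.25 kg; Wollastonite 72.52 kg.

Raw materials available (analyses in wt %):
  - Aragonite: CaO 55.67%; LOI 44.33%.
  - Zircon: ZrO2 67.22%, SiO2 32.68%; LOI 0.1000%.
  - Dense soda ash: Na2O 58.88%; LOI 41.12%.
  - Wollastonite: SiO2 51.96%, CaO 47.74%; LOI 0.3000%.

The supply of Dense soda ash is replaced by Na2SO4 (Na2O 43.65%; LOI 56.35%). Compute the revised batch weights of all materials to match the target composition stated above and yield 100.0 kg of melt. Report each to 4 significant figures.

Revised batch per 100.0 kg melt:
  Aragonite: 8.390 kg
  Zircon: 14.66 kg
  Na2SO4: 19.22 kg
  Wollastonite: 72.52 kg
Total batch = 114.8 kg; LOI loss = 14.78 kg

All internal work keeps exact precision through every step — intermediates are printed with 4-significant-figure rounding when written out. Each reported value receives exactly one rounding. All derived quantities (LOI, the yield, net glass mass, totals, the four compositions) are re-derived from the batch weights at 100.0 kg of glass in exact precision as set out in either problem or answer.
Per-oxide target masses for 100.0 kg melt:
  ZrO2: 9.854% × 100.0 = 9.854 kg
  SiO2: 42.47% × 100.0 = 42.47 kg
  Na2O: 8.390% × 100.0 = 8.390 kg
  CaO: 39.29% × 100.0 = 39.29 kg
Verifying the oxide balance per the reported batch figures, at the basis given (every target is met by its sum exact up to rounding of places):
  ZrO2: 14.66·0.6722 = 9.854 kg (target 9.854 kg)
  SiO2: 14.66·0.3268 + 72.52·0.5196 = 42.47 kg (target 42.47 kg)
  Na2O: 19.22·0.4365 = 8.390 kg (target 8.390 kg)
  CaO: 8.390·0.5567 + 72.52·0.4774 = 39.29 kg (target 39.29 kg)
Glass mass check: net batch after ignition = 100.0 kg (the targets, summed, come to 100.0 kg; basis as stated: 100.0 kg — gaps are rounding artifacts).
Total batch = Σ batch = 114.8 kg; loss to ignition Σ batch·LOI = 14.78 kg; yield: glass divided by total = 87.12%.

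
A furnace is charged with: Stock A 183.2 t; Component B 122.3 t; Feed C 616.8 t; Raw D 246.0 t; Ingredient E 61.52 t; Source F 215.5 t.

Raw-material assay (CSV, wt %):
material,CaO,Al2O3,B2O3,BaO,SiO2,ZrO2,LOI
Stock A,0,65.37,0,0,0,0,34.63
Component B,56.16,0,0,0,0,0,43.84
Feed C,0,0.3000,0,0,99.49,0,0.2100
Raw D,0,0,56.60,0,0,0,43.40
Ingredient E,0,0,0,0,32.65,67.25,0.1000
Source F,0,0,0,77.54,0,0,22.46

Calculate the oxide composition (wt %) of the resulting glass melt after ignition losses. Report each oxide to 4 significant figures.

The working math runs at full float precision all the way through — working values are displayed rounded off to 4 significant figures as written; each reported value is rounded just once; the derived quantities, which include six oxide percentages, the yield, LOI, the totals, net glass mass, are carried in full float precision, precisely as stated by the problem or the answer, from the weighed amounts at 1172 t of glass.
Delivered oxide masses:
  CaO: 122.3·0.5616 = 68.68 t
  Al2O3: 183.2·0.6537 + 616.8·0.003000 = 121.6 t
  B2O3: 246.0·0.5660 = 139.2 t
  BaO: 215.5·0.7754 = 167.1 t
  SiO2: 616.8·0.9949 + 61.52·0.3265 = 633.7 t
  ZrO2: 61.52·0.6725 = 41.37 t
LOI: 183.2·0.3463 + 122.3·0.4384 + 616.8·0.002100 + 246.0·0.4340 + 61.52·0.001000 + 215.5·0.2246 = 273.6 t
batch − LOI leaves glass = 1445 − 273.6 = 1172 t (equal to the oxide-mass sum)
each oxide over glass, ×100, is wt %

Glass mass = 1172 t (batch 1445 − LOI 273.6).
Composition: CaO 5.862%, Al2O3 10.38%, B2O3 11.88%, BaO 14.26%, SiO2 54.09%, ZrO2 3.531%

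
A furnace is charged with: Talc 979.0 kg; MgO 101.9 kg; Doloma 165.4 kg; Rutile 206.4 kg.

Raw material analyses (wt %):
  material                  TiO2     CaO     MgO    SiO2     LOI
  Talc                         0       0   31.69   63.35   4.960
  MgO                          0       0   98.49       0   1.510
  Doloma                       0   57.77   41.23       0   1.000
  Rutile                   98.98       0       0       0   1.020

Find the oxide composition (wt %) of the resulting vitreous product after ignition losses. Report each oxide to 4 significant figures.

Glass mass = 1399 kg (batch 1453 − LOI 53.86).
Composition: TiO2 14.60%, CaO 6.831%, MgO 34.23%, SiO2 44.34%

Working values are displayed rounded off to 4 significant figures on the page — all internal work holds exact precision in every operation — exactly one rounding goes into every reported result. The derived quantities, including the totals, glass mass, four oxide percentages, ignition loss, yield, are computed from the batch weights at 1399 kg of glass at full float precision, as given in the question or the answer.
Delivered oxide masses:
  TiO2: 206.4·0.9898 = 204.3 kg
  CaO: 165.4·0.5777 = 95.55 kg
  MgO: 979.0·0.3169 + 101.9·0.9849 + 165.4·0.4123 = 478.8 kg
  SiO2: 979.0·0.6335 = 620.2 kg
LOI: 979.0·0.04960 + 101.9·0.01510 + 165.4·0.01000 + 206.4·0.01020 = 53.86 kg
Resulting glass, batch − LOI: 1453 − 53.86 = 1399 kg (consistent with Σ oxide mass)
each oxide over glass, ×100, is wt %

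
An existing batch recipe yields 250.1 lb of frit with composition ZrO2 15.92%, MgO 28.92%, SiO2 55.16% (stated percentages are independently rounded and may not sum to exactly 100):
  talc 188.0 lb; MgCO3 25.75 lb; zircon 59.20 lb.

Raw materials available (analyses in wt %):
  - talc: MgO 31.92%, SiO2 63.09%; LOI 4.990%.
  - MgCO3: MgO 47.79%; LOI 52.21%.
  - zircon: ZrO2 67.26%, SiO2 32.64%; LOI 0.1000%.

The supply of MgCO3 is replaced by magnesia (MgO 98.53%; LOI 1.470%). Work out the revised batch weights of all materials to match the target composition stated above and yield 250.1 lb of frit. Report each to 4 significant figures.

All internal work keeps full precision through the solve. The intermediate values are printed (rounded to four significant figures) across the worked steps; a single rounding finalizes every reported number; all derived quantities (net glass mass, three oxide percentages, totals, LOI, the yield) are rebuilt at exact precision from the weighed amounts per 250.1 lb of glass as written in question or answer.
Per-oxide target masses for 250.1 lb frit:
  ZrO2: 15.92% × 250.1 = 39.82 lb
  MgO: 28.92% × 250.1 = 72.33 lb
  SiO2: 55.16% × 250.1 = 138.0 lb
Per-oxide balance check with the batch weights as given, relative to the basis at hand (sums match the target masses modulo rounding of the values):
  ZrO2: 59.20·0.6726 = 39.82 lb (target 39.82 lb)
  MgO: 188.0·0.3192 + 12.49·0.9853 = 72.32 lb (target 72.33 lb)
  SiO2: 188.0·0.6309 + 59.20·0.3264 = 137.9 lb (target 138.0 lb)
Consistency of the glass mass: batch Σ − ignition loss = 250.1 lb (summing oxide targets gives 250.1 lb; with the basis standing at 250.1 lb — any gap is answer rounding).
Summing the batch: Σ batch = 259.7 lb; LOI loss = Σ batch·LOI = 9.624 lb; as yield: glass ÷ batch → 96.29%.

Revised batch per 250.1 lb frit:
  talc: 188.0 lb
  magnesia: 12.49 lb
  zircon: 59.20 lb
Total batch = 259.7 lb; LOI loss = 9.624 lb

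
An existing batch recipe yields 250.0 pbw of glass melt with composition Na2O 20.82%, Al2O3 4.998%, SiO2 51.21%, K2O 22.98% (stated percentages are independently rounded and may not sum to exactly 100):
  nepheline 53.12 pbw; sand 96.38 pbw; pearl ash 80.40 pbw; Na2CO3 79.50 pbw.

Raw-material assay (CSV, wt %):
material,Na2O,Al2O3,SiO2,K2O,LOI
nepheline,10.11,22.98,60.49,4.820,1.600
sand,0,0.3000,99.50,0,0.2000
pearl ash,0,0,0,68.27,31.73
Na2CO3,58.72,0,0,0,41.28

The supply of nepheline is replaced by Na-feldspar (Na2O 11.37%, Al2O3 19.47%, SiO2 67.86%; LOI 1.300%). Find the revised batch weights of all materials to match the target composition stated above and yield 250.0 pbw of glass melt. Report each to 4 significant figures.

Revised batch per 250.0 pbw glass melt:
  Na-feldspar: 62.85 pbw
  sand: 85.80 pbw
  pearl ash: 84.15 pbw
  Na2CO3: 76.47 pbw
Total batch = 309.3 pbw; LOI loss = 59.26 pbw

Intermediates are displayed, rounded to 4 significant figures, alongside each step; all arithmetic holds full float precision through the solve. Each reported value is rounded once only; all derived quantities, including glass mass, LOI, the four compositions, yield, the totals, are carried starting from the weights at 250.0 pbw of glass at exact precision, precisely as stated by either problem or answer.
Target masses of each oxide per 250.0 pbw glass melt:
  Na2O: 20.82% × 250.0 = 52.05 pbw
  Al2O3: 4.998% × 250.0 = 12.50 pbw
  SiO2: 51.21% × 250.0 = 128.0 pbw
  K2O: 22.98% × 250.0 = 57.45 pbw
Mass-balance tally per oxide working from each reported weight, versus the basis set out (delivered sums recover each target up to rounding of the answer):
  Na2O: 62.85·0.1137 + 76.47·0.5872 = 52.05 pbw (target 52.05 pbw)
  Al2O3: 62.85·0.1947 + 85.80·0.003000 = 12.49 pbw (target 12.50 pbw)
  SiO2: 62.85·0.6786 + 85.80·0.9950 = 128.0 pbw (target 128.0 pbw)
  K2O: 84.15·0.6827 = 57.45 pbw (target 57.45 pbw)
Glass-mass sanity pass: batch Σ − ignition loss = 250.0 pbw (per-oxide target masses sum to 250.0 pbw; stated basis 250.0 pbw — deltas are rounding alone).
Batch grand total — Σ batch = 309.3 pbw; the LOI term Σ batch·LOI equals 59.26 pbw; as yield: glass ÷ batch → 80.84%.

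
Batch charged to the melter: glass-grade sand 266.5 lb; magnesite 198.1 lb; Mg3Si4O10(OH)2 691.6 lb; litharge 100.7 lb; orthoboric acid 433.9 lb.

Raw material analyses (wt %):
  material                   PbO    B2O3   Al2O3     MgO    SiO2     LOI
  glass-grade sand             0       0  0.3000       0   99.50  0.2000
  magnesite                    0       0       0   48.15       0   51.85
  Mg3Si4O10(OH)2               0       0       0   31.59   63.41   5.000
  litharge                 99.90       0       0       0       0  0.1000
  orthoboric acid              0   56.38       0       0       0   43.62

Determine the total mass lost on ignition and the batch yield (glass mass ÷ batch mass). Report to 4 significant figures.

Each numeric step carries full precision all the way through; intermediates are displayed with 4-significant-figure rounding alongside each step. A single rounding produces each reported value — derived quantities are carried from the weighed amounts at 1364 lb of glass at full float precision (the five compositions, yield, net glass mass, the totals, ignition loss) as written in question or answer.
Loss on ignition, line by line:
  glass-grade sand: 266.5 × 0.002000 = 0.5330 lb
  magnesite: 198.1 × 0.5185 = 102.7 lb
  Mg3Si4O10(OH)2: 691.6 × 0.05000 = 34.58 lb
  litharge: 100.7 × 0.001000 = 0.1007 lb
  orthoboric acid: 433.9 × 0.4362 = 189.3 lb
Total LOI = 327.2 lb
Glass = batch − LOI = 1691 − 327.2 = 1364 lb

LOI loss = 327.2 lb; glass = 1364 lb; yield = 80.65%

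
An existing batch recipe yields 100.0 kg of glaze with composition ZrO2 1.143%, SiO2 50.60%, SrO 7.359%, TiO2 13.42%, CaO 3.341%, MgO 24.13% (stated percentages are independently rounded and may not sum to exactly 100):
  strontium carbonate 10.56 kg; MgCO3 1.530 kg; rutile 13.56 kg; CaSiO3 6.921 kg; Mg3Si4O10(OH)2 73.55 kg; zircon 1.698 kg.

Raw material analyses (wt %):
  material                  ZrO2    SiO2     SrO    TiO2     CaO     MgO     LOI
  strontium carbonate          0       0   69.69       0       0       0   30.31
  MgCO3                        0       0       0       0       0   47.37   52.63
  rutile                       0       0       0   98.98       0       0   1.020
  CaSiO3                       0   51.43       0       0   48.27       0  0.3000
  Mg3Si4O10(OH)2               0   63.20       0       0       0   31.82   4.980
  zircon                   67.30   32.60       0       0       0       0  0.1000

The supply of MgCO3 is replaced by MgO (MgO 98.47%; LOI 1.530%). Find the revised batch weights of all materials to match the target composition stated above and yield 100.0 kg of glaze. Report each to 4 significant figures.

The whole derivation holds full float precision in all steps; mid-chain values are shown, rounded to 4 significant digits, between the steps — a single rounding produces every reported result. Derived quantities, which include the six compositions, glass mass, yield, ignition loss, the totals, are carried in full precision, exactly as printed in the problem or answer text, from the batch weights on 100.0 kg of glass.
Per-oxide target masses for 100.0 kg glaze:
  ZrO2: 1.143% × 100.0 = 1.143 kg
  SiO2: 50.60% × 100.0 = 50.60 kg
  SrO: 7.359% × 100.0 = 7.359 kg
  TiO2: 13.42% × 100.0 = 13.42 kg
  CaO: 3.341% × 100.0 = 3.341 kg
  MgO: 24.13% × 100.0 = 24.13 kg
Balance tally, oxide-wise, from the weights as reported, relative to the basis at hand (oxide sums agree with the targets within answer rounding):
  ZrO2: 1.698·0.6730 = 1.143 kg (target 1.143 kg)
  SiO2: 6.921·0.5143 + 73.55·0.6320 + 1.698·0.3260 = 50.60 kg (target 50.60 kg)
  SrO: 10.56·0.6969 = 7.359 kg (target 7.359 kg)
  TiO2: 13.56·0.9898 = 13.42 kg (target 13.42 kg)
  CaO: 6.921·0.4827 = 3.341 kg (target 3.341 kg)
  MgO: 0.7361·0.9847 + 73.55·0.3182 = 24.13 kg (target 24.13 kg)
Glass-mass closure: Σ batch − LOI loss = 99.99 kg (targets for the oxides total 99.99 kg; basis as stated: 100.0 kg — rounding explains the deltas).
Batch grand total — Σ batch = 107.0 kg; Σ batch·LOI gives LOI loss = 7.036 kg; glass ÷ batch gives a yield of 93.43%.

Revised batch per 100.0 kg glaze:
  strontium carbonate: 10.56 kg
  MgO: 0.7361 kg
  rutile: 13.56 kg
  CaSiO3: 6.921 kg
  Mg3Si4O10(OH)2: 73.55 kg
  zircon: 1.698 kg
Total batch = 107.0 kg; LOI loss = 7.036 kg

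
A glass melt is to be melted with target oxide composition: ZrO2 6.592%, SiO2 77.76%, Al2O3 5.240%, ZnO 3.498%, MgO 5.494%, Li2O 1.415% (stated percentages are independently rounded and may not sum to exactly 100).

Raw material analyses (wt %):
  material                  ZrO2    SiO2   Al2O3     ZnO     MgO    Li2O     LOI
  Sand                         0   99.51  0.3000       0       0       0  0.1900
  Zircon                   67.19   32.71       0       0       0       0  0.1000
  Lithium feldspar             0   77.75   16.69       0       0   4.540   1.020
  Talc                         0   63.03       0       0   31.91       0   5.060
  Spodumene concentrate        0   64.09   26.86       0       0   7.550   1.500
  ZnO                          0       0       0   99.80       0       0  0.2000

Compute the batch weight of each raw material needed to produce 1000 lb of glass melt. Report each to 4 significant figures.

Batch per 1000 lb glass melt:
  Sand: 472.4 lb
  Zircon: 98.11 lb
  Lithium feldspar: 119.3 lb
  Talc: 172.2 lb
  Spodumene concentrate: 115.7 lb
  ZnO: 35.05 lb
Total batch = 1013 lb; LOI loss = 12.73 lb; yield = 98.74%

Intermediates are displayed rounded to 4 significant figures within the worked lines — all internal work keeps full float precision from start to finish; exactly one rounding goes into every reported result. The derived quantities (the totals, net glass mass, LOI, yield, the six compositions) are computed at full float precision using the weight values per 1000 lb of glass, as written in either problem or answer.
Target oxide masses per 1000 lb glass melt:
  ZrO2: 6.592% × 1000 = 65.92 lb
  SiO2: 77.76% × 1000 = 777.6 lb
  Al2O3: 5.240% × 1000 = 52.40 lb
  ZnO: 3.498% × 1000 = 34.98 lb
  MgO: 5.494% × 1000 = 54.94 lb
  Li2O: 1.415% × 1000 = 14.15 lb
Sums-versus-targets review given the weights on record, relative to the basis at hand (delivered sums recover each target net of answer rounding effects):
  ZrO2: 98.11·0.6719 = 65.92 lb (target 65.92 lb)
  SiO2: 472.4·0.9951 + 98.11·0.3271 + 119.3·0.7775 + 172.2·0.6303 + 115.7·0.6409 = 777.6 lb (target 777.6 lb)
  Al2O3: 472.4·0.003000 + 119.3·0.1669 + 115.7·0.2686 = 52.41 lb (target 52.40 lb)
  ZnO: 35.05·0.9980 = 34.98 lb (target 34.98 lb)
  MgO: 172.2·0.3191 = 54.95 lb (target 54.94 lb)
  Li2O: 119.3·0.04540 + 115.7·0.07550 = 14.15 lb (target 14.15 lb)
The glass-mass cross-check: the batch minus its LOI: 1000 lb (the targets, summed, come to 1000 lb; with the basis standing at 1000 lb — a pure rounding effect).
Batch grand total — Σ batch = 1013 lb; LOI removed, Σ of batch·LOI: 12.73 lb; yield: glass divided by total = 98.74%.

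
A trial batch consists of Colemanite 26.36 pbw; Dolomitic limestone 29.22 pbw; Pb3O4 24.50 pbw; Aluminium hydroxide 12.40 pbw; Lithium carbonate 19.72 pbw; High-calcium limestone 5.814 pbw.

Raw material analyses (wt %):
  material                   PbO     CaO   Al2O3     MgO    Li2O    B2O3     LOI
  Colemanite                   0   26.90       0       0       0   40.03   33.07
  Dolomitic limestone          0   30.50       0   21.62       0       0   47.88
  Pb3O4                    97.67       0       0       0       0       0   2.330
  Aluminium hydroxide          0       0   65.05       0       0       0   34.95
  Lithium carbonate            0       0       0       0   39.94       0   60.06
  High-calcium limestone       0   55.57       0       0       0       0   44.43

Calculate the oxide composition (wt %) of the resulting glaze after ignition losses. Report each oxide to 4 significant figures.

Glass mass = 75.97 pbw (batch 118.0 − LOI 42.04).
Composition: PbO 31.50%, CaO 25.32%, Al2O3 10.62%, MgO 8.315%, Li2O 10.37%, B2O3 13.89%

Mid-chain values are displayed (rounded to 4 significant figures) at each printed step — every computation keeps full float precision all the way through — every reported figure receives exactly one rounding. The derived quantities (totals, net glass mass, ignition loss, the six compositions, yield) are re-derived from the weighed amounts on 75.97 pbw of glass at full precision, precisely as stated by the problem or answer text.
Oxide masses out of the charge:
  PbO: 24.50·0.9767 = 23.93 pbw
  CaO: 26.36·0.2690 + 29.22·0.3050 + 5.814·0.5557 = 19.23 pbw
  Al2O3: 12.40·0.6505 = 8.066 pbw
  MgO: 29.22·0.2162 = 6.317 pbw
  Li2O: 19.72·0.3994 = 7.876 pbw
  B2O3: 26.36·0.4003 = 10.55 pbw
LOI: 26.36·0.3307 + 29.22·0.4788 + 24.50·0.02330 + 12.40·0.3495 + 19.72·0.6006 + 5.814·0.4443 = 42.04 pbw
batch − LOI leaves glass = 118.0 − 42.04 = 75.97 pbw (the oxide masses sum to this)
percent by weight: oxide/glass ×100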